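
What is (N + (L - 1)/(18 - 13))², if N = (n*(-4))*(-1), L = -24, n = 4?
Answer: 121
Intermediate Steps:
N = 16 (N = (4*(-4))*(-1) = -16*(-1) = 16)
(N + (L - 1)/(18 - 13))² = (16 + (-24 - 1)/(18 - 13))² = (16 - 25/5)² = (16 - 25*⅕)² = (16 - 5)² = 11² = 121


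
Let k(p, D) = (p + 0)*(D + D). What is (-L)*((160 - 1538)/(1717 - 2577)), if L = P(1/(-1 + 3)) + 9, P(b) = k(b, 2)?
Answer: -7579/430 ≈ -17.626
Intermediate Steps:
k(p, D) = 2*D*p (k(p, D) = p*(2*D) = 2*D*p)
P(b) = 4*b (P(b) = 2*2*b = 4*b)
L = 11 (L = 4/(-1 + 3) + 9 = 4/2 + 9 = 4*(½) + 9 = 2 + 9 = 11)
(-L)*((160 - 1538)/(1717 - 2577)) = (-1*11)*((160 - 1538)/(1717 - 2577)) = -(-15158)/(-860) = -(-15158)*(-1)/860 = -11*689/430 = -7579/430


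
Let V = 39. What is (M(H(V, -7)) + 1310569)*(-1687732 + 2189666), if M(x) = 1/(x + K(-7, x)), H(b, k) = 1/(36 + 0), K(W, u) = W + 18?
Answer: 261154216826686/397 ≈ 6.5782e+11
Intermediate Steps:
K(W, u) = 18 + W
H(b, k) = 1/36
M(x) = 1/(11 + x) (M(x) = 1/(x + (18 - 7)) = 1/(x + 11) = 1/(11 + x))
(M(H(V, -7)) + 1310569)*(-1687732 + 2189666) = (1/(11 + 1/36) + 1310569)*(-1687732 + 2189666) = (1/(397/36) + 1310569)*501934 = (36/397 + 1310569)*501934 = (520295929/397)*501934 = 261154216826686/397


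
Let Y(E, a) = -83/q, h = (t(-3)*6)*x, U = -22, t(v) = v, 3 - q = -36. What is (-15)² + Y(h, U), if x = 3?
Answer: 8692/39 ≈ 222.87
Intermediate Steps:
q = 39 (q = 3 - 1*(-36) = 3 + 36 = 39)
h = -54 (h = -3*6*3 = -18*3 = -54)
Y(E, a) = -83/39
(-15)² + Y(h, U) = (-15)² - 83/39 = 225 - 83/39 = 8692/39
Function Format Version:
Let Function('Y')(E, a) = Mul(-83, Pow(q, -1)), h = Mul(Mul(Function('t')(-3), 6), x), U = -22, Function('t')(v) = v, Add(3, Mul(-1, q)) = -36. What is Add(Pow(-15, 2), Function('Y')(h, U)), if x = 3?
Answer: Rational(8692, 39) ≈ 222.87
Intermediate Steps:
q = 39 (q = Add(3, Mul(-1, -36)) = Add(3, 36) = 39)
h = -54 (h = Mul(Mul(-3, 6), 3) = Mul(-18, 3) = -54)
Function('Y')(E, a) = Rational(-83, 39) (Function('Y')(E, a) = Mul(-83, Pow(39, -1)) = Mul(-83, Rational(1, 39)) = Rational(-83, 39))
Add(Pow(-15, 2), Function('Y')(h, U)) = Add(Pow(-15, 2), Rational(-83, 39)) = Add(225, Rational(-83, 39)) = Rational(8692, 39)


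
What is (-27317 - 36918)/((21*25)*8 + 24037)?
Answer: -64235/28237 ≈ -2.2749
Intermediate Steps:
(-27317 - 36918)/((21*25)*8 + 24037) = -64235/(525*8 + 24037) = -64235/(4200 + 24037) = -64235/28237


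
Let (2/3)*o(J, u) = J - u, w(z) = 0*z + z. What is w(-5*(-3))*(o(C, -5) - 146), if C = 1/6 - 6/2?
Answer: -8565/4 ≈ -2141.3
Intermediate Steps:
w(z) = z (w(z) = 0 + z = z)
C = -17/6 (C = 1*(⅙) - 6*½ = ⅙ - 3 = -17/6 ≈ -2.8333)
o(J, u) = -3*u/2 + 3*J/2 (o(J, u) = 3*(J - u)/2 = -3*u/2 + 3*J/2)
w(-5*(-3))*(o(C, -5) - 146) = (-5*(-3))*((-3/2*(-5) + (3/2)*(-17/6)) - 146) = 15*((15/2 - 17/4) - 146) = 15*(13/4 - 146) = 15*(-571/4) = -8565/4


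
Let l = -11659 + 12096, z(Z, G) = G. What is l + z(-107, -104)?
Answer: 333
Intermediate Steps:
l = 437
l + z(-107, -104) = 437 - 104 = 333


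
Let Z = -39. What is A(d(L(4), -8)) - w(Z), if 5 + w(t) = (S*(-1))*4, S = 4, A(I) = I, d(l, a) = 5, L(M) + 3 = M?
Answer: 26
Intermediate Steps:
L(M) = -3 + M
w(t) = -21 (w(t) = -5 + (4*(-1))*4 = -5 - 4*4 = -5 - 16 = -21)
A(d(L(4), -8)) - w(Z) = 5 - 1*(-21) = 5 + 21 = 26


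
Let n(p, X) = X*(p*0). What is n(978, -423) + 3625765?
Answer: 3625765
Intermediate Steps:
n(p, X) = 0 (n(p, X) = X*0 = 0)
n(978, -423) + 3625765 = 0 + 3625765 = 3625765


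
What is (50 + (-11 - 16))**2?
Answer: 529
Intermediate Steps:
(50 + (-11 - 16))**2 = (50 - 27)**2 = 23**2 = 529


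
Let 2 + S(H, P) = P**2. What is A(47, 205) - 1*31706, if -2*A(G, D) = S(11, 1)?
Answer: -63411/2 ≈ -31706.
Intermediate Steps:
S(H, P) = -2 + P**2
A(G, D) = 1/2 (A(G, D) = -(-2 + 1**2)/2 = -(-2 + 1)/2 = -1/2*(-1) = 1/2)
A(47, 205) - 1*31706 = 1/2 - 1*31706 = 1/2 - 31706 = -63411/2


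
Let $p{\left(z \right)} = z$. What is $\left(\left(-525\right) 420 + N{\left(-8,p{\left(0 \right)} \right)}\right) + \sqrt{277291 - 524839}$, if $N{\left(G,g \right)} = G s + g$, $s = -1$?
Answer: $-220492 + 14 i \sqrt{1263} \approx -2.2049 \cdot 10^{5} + 497.54 i$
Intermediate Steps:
$N{\left(G,g \right)} = g - G$ ($N{\left(G,g \right)} = G \left(-1\right) + g = - G + g = g - G$)
$\left(\left(-525\right) 420 + N{\left(-8,p{\left(0 \right)} \right)}\right) + \sqrt{277291 - 524839} = \left(\left(-525\right) 420 + \left(0 - -8\right)\right) + \sqrt{277291 - 524839} = \left(-220500 + \left(0 + 8\right)\right) + \sqrt{-247548} = \left(-220500 + 8\right) + 14 i \sqrt{1263} = -220492 + 14 i \sqrt{1263}$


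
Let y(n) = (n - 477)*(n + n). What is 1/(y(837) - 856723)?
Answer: -1/254083 ≈ -3.9357e-6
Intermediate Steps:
y(n) = 2*n*(-477 + n) (y(n) = (-477 + n)*(2*n) = 2*n*(-477 + n))
1/(y(837) - 856723) = 1/(2*837*(-477 + 837) - 856723) = 1/(2*837*360 - 856723) = 1/(602640 - 856723) = 1/(-254083) = -1/254083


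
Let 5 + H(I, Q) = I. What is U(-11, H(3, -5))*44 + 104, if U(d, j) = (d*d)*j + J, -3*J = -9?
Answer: -10412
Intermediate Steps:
J = 3 (J = -⅓*(-9) = 3)
H(I, Q) = -5 + I
U(d, j) = 3 + j*d² (U(d, j) = (d*d)*j + 3 = d²*j + 3 = j*d² + 3 = 3 + j*d²)
U(-11, H(3, -5))*44 + 104 = (3 + (-5 + 3)*(-11)²)*44 + 104 = (3 - 2*121)*44 + 104 = (3 - 242)*44 + 104 = -239*44 + 104 = -10516 + 104 = -10412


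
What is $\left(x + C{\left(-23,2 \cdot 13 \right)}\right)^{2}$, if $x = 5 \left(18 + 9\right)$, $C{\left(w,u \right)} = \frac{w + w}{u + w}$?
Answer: $\frac{128881}{9} \approx 14320.0$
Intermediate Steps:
$C{\left(w,u \right)} = \frac{2 w}{u + w}$
$x = 135$ ($x = 5 \cdot 27 = 135$)
$\left(x + C{\left(-23,2 \cdot 13 \right)}\right)^{2} = \left(135 + 2 \left(-23\right) \frac{1}{2 \cdot 13 - 23}\right)^{2} = \left(135 + 2 \left(-23\right) \frac{1}{26 - 23}\right)^{2} = \left(135 + 2 \left(-23\right) \frac{1}{3}\right)^{2} = \left(135 - \frac{46}{3}\right)^{2} = \left(\frac{359}{3}\right)^{2} = \frac{128881}{9}$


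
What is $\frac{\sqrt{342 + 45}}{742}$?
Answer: $\frac{3 \sqrt{43}}{742} \approx 0.026513$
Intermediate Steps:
$\frac{\sqrt{342 + 45}}{742} = \sqrt{387} \cdot \frac{1}{742} = 3 \sqrt{43} \cdot \frac{1}{742} = \frac{3 \sqrt{43}}{742}$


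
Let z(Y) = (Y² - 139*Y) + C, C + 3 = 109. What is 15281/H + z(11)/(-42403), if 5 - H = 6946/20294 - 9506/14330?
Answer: 47109322469610107/16404063633163 ≈ 2871.8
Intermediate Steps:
C = 106 (C = -3 + 109 = 106)
H = 386860921/72703255 (H = 5 - (6946/20294 - 9506/14330) = 5 - (6946*(1/20294) - 9506*1/14330) = 5 - (3473/10147 - 4753/7165) = 5 - 1*(-23344646/72703255) = 5 + 23344646/72703255 = 386860921/72703255 ≈ 5.3211)
z(Y) = 106 + Y² - 139*Y (z(Y) = (Y² - 139*Y) + 106 = 106 + Y² - 139*Y)
15281/H + z(11)/(-42403) = 15281/(386860921/72703255) + (106 + 11² - 139*11)/(-42403) = 15281*(72703255/386860921) + (106 + 121 - 1529)*(-1/42403) = 1110978439655/386860921 - 1302*(-1/42403) = 1110978439655/386860921 + 1302/42403 = 47109322469610107/16404063633163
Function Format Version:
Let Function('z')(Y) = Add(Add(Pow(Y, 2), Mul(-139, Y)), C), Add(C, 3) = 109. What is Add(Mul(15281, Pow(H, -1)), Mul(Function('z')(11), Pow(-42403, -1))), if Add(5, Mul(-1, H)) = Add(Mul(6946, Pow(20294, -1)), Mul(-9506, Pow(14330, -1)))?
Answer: Rational(47109322469610107, 16404063633163) ≈ 2871.8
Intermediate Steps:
C = 106 (C = Add(-3, 109) = 106)
H = Rational(386860921, 72703255) (H = Add(5, Mul(-1, Add(Mul(6946, Pow(20294, -1)), Mul(-9506, Pow(14330, -1))))) = Add(5, Mul(-1, Add(Mul(6946, Rational(1, 20294)), Mul(-9506, Rational(1, 14330))))) = Add(5, Mul(-1, Add(Rational(3473, 10147), Rational(-4753, 7165)))) = Add(5, Mul(-1, Rational(-23344646, 72703255))) = Add(5, Rational(23344646, 72703255)) = Rational(386860921, 72703255) ≈ 5.3211)
Function('z')(Y) = Add(106, Pow(Y, 2), Mul(-139, Y)) (Function('z')(Y) = Add(Add(Pow(Y, 2), Mul(-139, Y)), 106) = Add(106, Pow(Y, 2), Mul(-139, Y)))
Add(Mul(15281, Pow(H, -1)), Mul(Function('z')(11), Pow(-42403, -1))) = Add(Mul(15281, Pow(Rational(386860921, 72703255), -1)), Mul(Add(106, Pow(11, 2), Mul(-139, 11)), Pow(-42403, -1))) = Add(Mul(15281, Rational(72703255, 386860921)), Mul(Add(106, 121, -1529), Rational(-1, 42403))) = Add(Rational(1110978439655, 386860921), Mul(-1302, Rational(-1, 42403))) = Add(Rational(1110978439655, 386860921), Rational(1302, 42403)) = Rational(47109322469610107, 16404063633163)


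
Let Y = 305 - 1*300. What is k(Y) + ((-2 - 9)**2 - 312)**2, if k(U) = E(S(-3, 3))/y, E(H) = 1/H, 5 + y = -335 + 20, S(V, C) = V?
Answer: 35021761/960 ≈ 36481.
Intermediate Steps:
y = -320 (y = -5 + (-335 + 20) = -5 - 315 = -320)
Y = 5 (Y = 305 - 300 = 5)
k(U) = 1/960 (k(U) = 1/(-3*(-320)) = -1/3*(-1/320) = 1/960)
k(Y) + ((-2 - 9)**2 - 312)**2 = 1/960 + ((-2 - 9)**2 - 312)**2 = 1/960 + ((-11)**2 - 312)**2 = 1/960 + (121 - 312)**2 = 1/960 + (-191)**2 = 1/960 + 36481 = 35021761/960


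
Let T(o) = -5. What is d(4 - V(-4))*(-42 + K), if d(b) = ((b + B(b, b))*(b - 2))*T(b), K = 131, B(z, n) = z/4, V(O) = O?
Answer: -26700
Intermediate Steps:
B(z, n) = z/4 (B(z, n) = z*(1/4) = z/4)
d(b) = -25*b*(-2 + b)/4 (d(b) = ((b + b/4)*(b - 2))*(-5) = ((5*b/4)*(-2 + b))*(-5) = (5*b*(-2 + b)/4)*(-5) = -25*b*(-2 + b)/4)
d(4 - V(-4))*(-42 + K) = (25*(4 - 1*(-4))*(2 - (4 - 1*(-4)))/4)*(-42 + 131) = (25*(4 + 4)*(2 - (4 + 4))/4)*89 = ((25/4)*8*(2 - 1*8))*89 = ((25/4)*8*(2 - 8))*89 = ((25/4)*8*(-6))*89 = -300*89 = -26700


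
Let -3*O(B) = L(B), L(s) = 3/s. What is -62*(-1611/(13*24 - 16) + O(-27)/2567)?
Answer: 3461351593/10257732 ≈ 337.44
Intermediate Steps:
O(B) = -1/B
-62*(-1611/(13*24 - 16) + O(-27)/2567) = -62*(-1611/(13*24 - 16) - 1/(-27)/2567) = -62*(-1611/(312 - 16) - 1*(-1/27)*(1/2567)) = -62*(-1611/296 + (1/27)*(1/2567)) = -62*(-1611*1/296 + 1/69309) = -62*(-1611/296 + 1/69309) = -62*(-111656503/20515464) = 3461351593/10257732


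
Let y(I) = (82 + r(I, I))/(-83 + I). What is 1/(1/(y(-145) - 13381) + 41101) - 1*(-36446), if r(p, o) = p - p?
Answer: 2285111276867481/62698547861 ≈ 36446.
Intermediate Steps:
r(p, o) = 0
y(I) = 82/(-83 + I) (y(I) = (82 + 0)/(-83 + I) = 82/(-83 + I))
1/(1/(y(-145) - 13381) + 41101) - 1*(-36446) = 1/(1/(82/(-83 - 145) - 13381) + 41101) - 1*(-36446) = 1/(1/(82/(-228) - 13381) + 41101) + 36446 = 1/(1/(82*(-1/228) - 13381) + 41101) + 36446 = 1/(1/(-41/114 - 13381) + 41101) + 36446 = 1/(1/(-1525475/114) + 41101) + 36446 = 1/(-114/1525475 + 41101) + 36446 = 1/(62698547861/1525475) + 36446 = 1525475/62698547861 + 36446 = 2285111276867481/62698547861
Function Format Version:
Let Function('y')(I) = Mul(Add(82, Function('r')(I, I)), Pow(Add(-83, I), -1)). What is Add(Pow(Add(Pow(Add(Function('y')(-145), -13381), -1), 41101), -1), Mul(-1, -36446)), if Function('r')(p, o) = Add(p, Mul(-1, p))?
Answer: Rational(2285111276867481, 62698547861) ≈ 36446.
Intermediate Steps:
Function('r')(p, o) = 0
Function('y')(I) = Mul(82, Pow(Add(-83, I), -1)) (Function('y')(I) = Mul(Add(82, 0), Pow(Add(-83, I), -1)) = Mul(82, Pow(Add(-83, I), -1)))
Add(Pow(Add(Pow(Add(Function('y')(-145), -13381), -1), 41101), -1), Mul(-1, -36446)) = Add(Pow(Add(Pow(Add(Mul(82, Pow(Add(-83, -145), -1)), -13381), -1), 41101), -1), Mul(-1, -36446)) = Add(Pow(Add(Pow(Add(Mul(82, Pow(-228, -1)), -13381), -1), 41101), -1), 36446) = Add(Pow(Add(Pow(Add(Mul(82, Rational(-1, 228)), -13381), -1), 41101), -1), 36446) = Add(Pow(Add(Pow(Add(Rational(-41, 114), -13381), -1), 41101), -1), 36446) = Add(Pow(Add(Pow(Rational(-1525475, 114), -1), 41101), -1), 36446) = Add(Pow(Add(Rational(-114, 1525475), 41101), -1), 36446) = Add(Pow(Rational(62698547861, 1525475), -1), 36446) = Add(Rational(1525475, 62698547861), 36446) = Rational(2285111276867481, 62698547861)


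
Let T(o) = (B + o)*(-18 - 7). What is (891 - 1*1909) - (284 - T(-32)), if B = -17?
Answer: -77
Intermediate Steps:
T(o) = 425 - 25*o (T(o) = (-17 + o)*(-18 - 7) = (-17 + o)*(-25) = 425 - 25*o)
(891 - 1*1909) - (284 - T(-32)) = (891 - 1*1909) - (284 - (425 - 25*(-32))) = (891 - 1909) - (284 - (425 + 800)) = -1018 - (284 - 1*1225) = -1018 - (284 - 1225) = -1018 - 1*(-941) = -1018 + 941 = -77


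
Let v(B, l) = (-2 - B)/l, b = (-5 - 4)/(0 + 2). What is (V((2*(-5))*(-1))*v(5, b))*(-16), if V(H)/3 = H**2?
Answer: -22400/3 ≈ -7466.7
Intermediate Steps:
b = -9/2 ≈ -4.5000
v(B, l) = (-2 - B)/l
V(H) = 3*H**2
(V((2*(-5))*(-1))*v(5, b))*(-16) = ((3*((2*(-5))*(-1))**2)*((-2 - 1*5)/(-9/2)))*(-16) = ((3*(-10*(-1))**2)*(-2*(-2 - 5)/9))*(-16) = ((3*10**2)*(-2/9*(-7)))*(-16) = ((3*100)*(14/9))*(-16) = (300*(14/9))*(-16) = (1400/3)*(-16) = -22400/3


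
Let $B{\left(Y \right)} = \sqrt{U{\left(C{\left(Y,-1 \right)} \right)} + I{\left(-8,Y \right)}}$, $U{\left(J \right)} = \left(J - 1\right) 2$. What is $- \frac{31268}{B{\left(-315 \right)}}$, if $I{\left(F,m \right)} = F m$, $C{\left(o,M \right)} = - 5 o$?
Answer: $- \frac{15634 \sqrt{1417}}{1417} \approx -415.32$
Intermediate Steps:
$U{\left(J \right)} = -2 + 2 J$ ($U{\left(J \right)} = \left(-1 + J\right) 2 = -2 + 2 J$)
$B{\left(Y \right)} = \sqrt{-2 - 18 Y}$ ($B{\left(Y \right)} = \sqrt{\left(-2 + 2 \left(- 5 Y\right)\right) - 8 Y} = \sqrt{\left(-2 - 10 Y\right) - 8 Y} = \sqrt{-2 - 18 Y}$)
$- \frac{31268}{B{\left(-315 \right)}} = - \frac{31268}{\sqrt{-2 - -5670}} = - \frac{31268}{\sqrt{-2 + 5670}} = - \frac{31268}{\sqrt{5668}} = - \frac{31268}{2 \sqrt{1417}} = - 31268 \frac{\sqrt{1417}}{2834} = - \frac{15634 \sqrt{1417}}{1417}$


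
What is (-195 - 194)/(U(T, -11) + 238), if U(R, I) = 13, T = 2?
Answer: -389/251 ≈ -1.5498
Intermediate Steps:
(-195 - 194)/(U(T, -11) + 238) = (-195 - 194)/(13 + 238) = -389/251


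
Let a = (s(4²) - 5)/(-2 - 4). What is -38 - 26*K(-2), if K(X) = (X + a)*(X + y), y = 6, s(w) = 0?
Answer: 250/3 ≈ 83.333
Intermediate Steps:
a = ⅚ (a = (0 - 5)/(-2 - 4) = -5/(-6) = -5*(-⅙) = ⅚ ≈ 0.83333)
K(X) = (6 + X)*(⅚ + X) (K(X) = (X + ⅚)*(X + 6) = (⅚ + X)*(6 + X) = (6 + X)*(⅚ + X))
-38 - 26*K(-2) = -38 - 26*(5 + (-2)² + (41/6)*(-2)) = -38 - 26*(5 + 4 - 41/3) = -38 - 26*(-14/3) = -38 + 364/3 = 250/3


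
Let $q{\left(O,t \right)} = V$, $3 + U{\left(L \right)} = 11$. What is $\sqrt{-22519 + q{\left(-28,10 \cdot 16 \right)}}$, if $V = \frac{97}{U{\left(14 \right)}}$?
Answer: $\frac{i \sqrt{360110}}{4} \approx 150.02 i$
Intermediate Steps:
$U{\left(L \right)} = 8$ ($U{\left(L \right)} = -3 + 11 = 8$)
$V = \frac{97}{8} \approx 12.125$
$q{\left(O,t \right)} = \frac{97}{8}$
$\sqrt{-22519 + q{\left(-28,10 \cdot 16 \right)}} = \sqrt{-22519 + \frac{97}{8}} = \sqrt{- \frac{180055}{8}} = \frac{i \sqrt{360110}}{4}$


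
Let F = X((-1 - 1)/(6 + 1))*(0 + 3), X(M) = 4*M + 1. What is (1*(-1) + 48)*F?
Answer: -141/7 ≈ -20.143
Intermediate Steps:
X(M) = 1 + 4*M
F = -3/7 (F = (1 + 4*((-1 - 1)/(6 + 1)))*(0 + 3) = (1 + 4*(-2/7))*3 = (1 - 8/7)*3 = -⅐*3 = -3/7 ≈ -0.42857)
(1*(-1) + 48)*F = (1*(-1) + 48)*(-3/7) = (-1 + 48)*(-3/7) = 47*(-3/7) = -141/7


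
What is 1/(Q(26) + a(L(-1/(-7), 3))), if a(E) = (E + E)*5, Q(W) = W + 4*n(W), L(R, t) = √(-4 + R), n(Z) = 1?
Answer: 7/300 - I*√21/300 ≈ 0.023333 - 0.015275*I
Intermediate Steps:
Q(W) = 4 + W (Q(W) = W + 4*1 = W + 4 = 4 + W)
a(E) = 10*E (a(E) = (2*E)*5 = 10*E)
1/(Q(26) + a(L(-1/(-7), 3))) = 1/((4 + 26) + 10*√(-4 - 1/(-7))) = 1/(30 + 10*√(-4 - 1*(-⅐))) = 1/(30 + 10*√(-4 + ⅐)) = 1/(30 + 10*√(-27/7)) = 1/(30 + 10*(3*I*√21/7)) = 1/(30 + 30*I*√21/7)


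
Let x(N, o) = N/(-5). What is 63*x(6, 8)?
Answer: -378/5 ≈ -75.600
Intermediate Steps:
x(N, o) = -N/5 (x(N, o) = N*(-⅕) = -N/5)
63*x(6, 8) = 63*(-⅕*6) = 63*(-6/5) = -378/5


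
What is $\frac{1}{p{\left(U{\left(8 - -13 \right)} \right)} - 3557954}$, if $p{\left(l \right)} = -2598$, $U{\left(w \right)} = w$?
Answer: $- \frac{1}{3560552} \approx -2.8086 \cdot 10^{-7}$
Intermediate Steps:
$\frac{1}{p{\left(U{\left(8 - -13 \right)} \right)} - 3557954} = \frac{1}{-2598 - 3557954} = \frac{1}{-3560552} = - \frac{1}{3560552}$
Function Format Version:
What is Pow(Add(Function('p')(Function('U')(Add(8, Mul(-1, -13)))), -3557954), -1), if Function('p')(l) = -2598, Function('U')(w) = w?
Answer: Rational(-1, 3560552) ≈ -2.8086e-7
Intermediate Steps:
Pow(Add(Function('p')(Function('U')(Add(8, Mul(-1, -13)))), -3557954), -1) = Pow(Add(-2598, -3557954), -1) = Pow(-3560552, -1) = Rational(-1, 3560552)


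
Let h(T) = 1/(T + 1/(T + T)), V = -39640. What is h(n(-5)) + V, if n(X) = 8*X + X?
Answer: -160581730/4051 ≈ -39640.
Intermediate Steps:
n(X) = 9*X
h(T) = 1/(T + 1/(2*T))
h(n(-5)) + V = 2*(9*(-5))/(1 + 2*(9*(-5))²) - 39640 = 2*(-45)/(1 + 2*(-45)²) - 39640 = 2*(-45)/(1 + 2*2025) - 39640 = 2*(-45)/(1 + 4050) - 39640 = 2*(-45)/4051 - 39640 = 2*(-45)*(1/4051) - 39640 = -90/4051 - 39640 = -160581730/4051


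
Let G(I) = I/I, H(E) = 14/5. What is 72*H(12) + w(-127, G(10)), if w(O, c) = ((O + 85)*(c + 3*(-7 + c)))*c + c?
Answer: 4583/5 ≈ 916.60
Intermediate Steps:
H(E) = 14/5 (H(E) = 14*(1/5) = 14/5)
G(I) = 1
w(O, c) = c + c*(-21 + 4*c)*(85 + O) (w(O, c) = ((85 + O)*(c + (-21 + 3*c)))*c + c = ((85 + O)*(-21 + 4*c))*c + c = ((-21 + 4*c)*(85 + O))*c + c = c*(-21 + 4*c)*(85 + O) + c = c + c*(-21 + 4*c)*(85 + O))
72*H(12) + w(-127, G(10)) = 72*(14/5) + 1*(-1784 - 21*(-127) + 340*1 + 4*(-127)*1) = 1008/5 + 1*(-1784 + 2667 + 340 - 508) = 1008/5 + 1*715 = 1008/5 + 715 = 4583/5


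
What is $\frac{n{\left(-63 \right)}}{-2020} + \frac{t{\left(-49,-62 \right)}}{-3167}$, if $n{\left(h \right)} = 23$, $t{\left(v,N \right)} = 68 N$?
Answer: $\frac{8443479}{6397340} \approx 1.3198$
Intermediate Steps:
$\frac{n{\left(-63 \right)}}{-2020} + \frac{t{\left(-49,-62 \right)}}{-3167} = \frac{23}{-2020} + \frac{68 \left(-62\right)}{-3167} = 23 \left(- \frac{1}{2020}\right) - - \frac{4216}{3167} = - \frac{23}{2020} + \frac{4216}{3167} = \frac{8443479}{6397340}$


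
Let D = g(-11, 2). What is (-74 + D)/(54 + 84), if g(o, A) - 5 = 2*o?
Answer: -91/138 ≈ -0.65942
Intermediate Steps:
g(o, A) = 5 + 2*o
D = -17 (D = 5 + 2*(-11) = 5 - 22 = -17)
(-74 + D)/(54 + 84) = (-74 - 17)/(54 + 84) = -91/138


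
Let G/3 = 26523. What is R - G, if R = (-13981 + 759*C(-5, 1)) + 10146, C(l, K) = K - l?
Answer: -78850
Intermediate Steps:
G = 79569 (G = 3*26523 = 79569)
R = 719 (R = (-13981 + 759*(1 - 1*(-5))) + 10146 = (-13981 + 759*(1 + 5)) + 10146 = (-13981 + 759*6) + 10146 = (-13981 + 4554) + 10146 = -9427 + 10146 = 719)
R - G = 719 - 1*79569 = 719 - 79569 = -78850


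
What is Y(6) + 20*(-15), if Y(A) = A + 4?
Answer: -290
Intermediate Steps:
Y(A) = 4 + A
Y(6) + 20*(-15) = (4 + 6) + 20*(-15) = 10 - 300 = -290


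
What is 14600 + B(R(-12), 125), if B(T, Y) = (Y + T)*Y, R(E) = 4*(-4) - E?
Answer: 29725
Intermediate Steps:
R(E) = -16 - E
B(T, Y) = Y*(T + Y) (B(T, Y) = (T + Y)*Y = Y*(T + Y))
14600 + B(R(-12), 125) = 14600 + 125*((-16 - 1*(-12)) + 125) = 14600 + 125*((-16 + 12) + 125) = 14600 + 125*(-4 + 125) = 14600 + 125*121 = 14600 + 15125 = 29725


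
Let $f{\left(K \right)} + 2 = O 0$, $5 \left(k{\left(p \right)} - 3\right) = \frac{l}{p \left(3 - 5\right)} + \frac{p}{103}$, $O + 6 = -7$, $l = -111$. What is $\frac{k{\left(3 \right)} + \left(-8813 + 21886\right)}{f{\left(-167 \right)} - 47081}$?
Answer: $- \frac{13472097}{48495490} \approx -0.2778$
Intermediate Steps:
$O = -13$ ($O = -6 - 7 = -13$)
$k{\left(p \right)} = 3 + \frac{p}{515} + \frac{111}{10 p}$ ($k{\left(p \right)} = 3 + \frac{- \frac{111}{p \left(3 - 5\right)} + \frac{p}{103}}{5} = 3 + \frac{- \frac{111}{p \left(-2\right)} + p \frac{1}{103}}{5} = 3 + \frac{- \frac{111}{\left(-2\right) p} + \frac{p}{103}}{5} = 3 + \frac{- 111 \left(- \frac{1}{2 p}\right) + \frac{p}{103}}{5} = 3 + \frac{\frac{111}{2 p} + \frac{p}{103}}{5} = 3 + \frac{\frac{p}{103} + \frac{111}{2 p}}{5} = 3 + \left(\frac{p}{515} + \frac{111}{10 p}\right) = 3 + \frac{p}{515} + \frac{111}{10 p}$)
$f{\left(K \right)} = -2$ ($f{\left(K \right)} = -2 - 0 = -2 + 0 = -2$)
$\frac{k{\left(3 \right)} + \left(-8813 + 21886\right)}{f{\left(-167 \right)} - 47081} = \frac{\left(3 + \frac{1}{515} \cdot 3 + \frac{111}{10 \cdot 3}\right) + \left(-8813 + 21886\right)}{-2 - 47081} = \frac{\left(3 + \frac{3}{515} + \frac{111}{10} \cdot \frac{1}{3}\right) + 13073}{-47083} = \left(\left(3 + \frac{3}{515} + \frac{37}{10}\right) + 13073\right) \left(- \frac{1}{47083}\right) = \left(\frac{6907}{1030} + 13073\right) \left(- \frac{1}{47083}\right) = \frac{13472097}{1030} \left(- \frac{1}{47083}\right) = - \frac{13472097}{48495490}$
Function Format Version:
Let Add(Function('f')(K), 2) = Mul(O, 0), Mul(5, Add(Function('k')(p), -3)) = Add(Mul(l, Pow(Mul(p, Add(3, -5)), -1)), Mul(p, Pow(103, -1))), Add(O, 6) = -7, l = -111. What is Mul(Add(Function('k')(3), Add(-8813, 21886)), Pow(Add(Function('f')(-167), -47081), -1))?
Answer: Rational(-13472097, 48495490) ≈ -0.27780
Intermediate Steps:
O = -13 (O = Add(-6, -7) = -13)
Function('k')(p) = Add(3, Mul(Rational(1, 515), p), Mul(Rational(111, 10), Pow(p, -1))) (Function('k')(p) = Add(3, Mul(Rational(1, 5), Add(Mul(-111, Pow(Mul(p, Add(3, -5)), -1)), Mul(p, Pow(103, -1))))) = Add(3, Mul(Rational(1, 5), Add(Mul(-111, Pow(Mul(p, -2), -1)), Mul(p, Rational(1, 103))))) = Add(3, Mul(Rational(1, 5), Add(Mul(-111, Pow(Mul(-2, p), -1)), Mul(Rational(1, 103), p)))) = Add(3, Mul(Rational(1, 5), Add(Mul(-111, Mul(Rational(-1, 2), Pow(p, -1))), Mul(Rational(1, 103), p)))) = Add(3, Mul(Rational(1, 5), Add(Mul(Rational(111, 2), Pow(p, -1)), Mul(Rational(1, 103), p)))) = Add(3, Mul(Rational(1, 5), Add(Mul(Rational(1, 103), p), Mul(Rational(111, 2), Pow(p, -1))))) = Add(3, Add(Mul(Rational(1, 515), p), Mul(Rational(111, 10), Pow(p, -1)))) = Add(3, Mul(Rational(1, 515), p), Mul(Rational(111, 10), Pow(p, -1))))
Function('f')(K) = -2 (Function('f')(K) = Add(-2, Mul(-13, 0)) = Add(-2, 0) = -2)
Mul(Add(Function('k')(3), Add(-8813, 21886)), Pow(Add(Function('f')(-167), -47081), -1)) = Mul(Add(Add(3, Mul(Rational(1, 515), 3), Mul(Rational(111, 10), Pow(3, -1))), Add(-8813, 21886)), Pow(Add(-2, -47081), -1)) = Mul(Add(Add(3, Rational(3, 515), Mul(Rational(111, 10), Rational(1, 3))), 13073), Pow(-47083, -1)) = Mul(Add(Add(3, Rational(3, 515), Rational(37, 10)), 13073), Rational(-1, 47083)) = Mul(Add(Rational(6907, 1030), 13073), Rational(-1, 47083)) = Mul(Rational(13472097, 1030), Rational(-1, 47083)) = Rational(-13472097, 48495490)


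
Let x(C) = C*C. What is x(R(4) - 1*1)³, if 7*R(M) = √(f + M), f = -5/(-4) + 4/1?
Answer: (14 - √37)⁶/7529536 ≈ 0.032709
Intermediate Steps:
f = 21/4 (f = -5*(-¼) + 4*1 = 5/4 + 4 = 21/4 ≈ 5.2500)
R(M) = √(21/4 + M)/7
x(C) = C²
x(R(4) - 1*1)³ = ((√(21 + 4*4)/14 - 1*1)²)³ = ((√(21 + 16)/14 - 1)²)³ = ((√37/14 - 1)²)³ = ((-1 + √37/14)²)³ = (-1 + √37/14)⁶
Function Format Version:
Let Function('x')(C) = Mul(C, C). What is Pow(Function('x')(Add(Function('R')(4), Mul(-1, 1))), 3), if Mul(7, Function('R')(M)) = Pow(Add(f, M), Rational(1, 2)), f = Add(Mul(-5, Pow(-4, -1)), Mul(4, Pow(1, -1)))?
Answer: Mul(Rational(1, 7529536), Pow(Add(14, Mul(-1, Pow(37, Rational(1, 2)))), 6)) ≈ 0.032709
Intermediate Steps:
f = Rational(21, 4) (f = Add(Mul(-5, Rational(-1, 4)), Mul(4, 1)) = Add(Rational(5, 4), 4) = Rational(21, 4) ≈ 5.2500)
Function('R')(M) = Mul(Rational(1, 7), Pow(Add(Rational(21, 4), M), Rational(1, 2)))
Function('x')(C) = Pow(C, 2)
Pow(Function('x')(Add(Function('R')(4), Mul(-1, 1))), 3) = Pow(Pow(Add(Mul(Rational(1, 14), Pow(Add(21, Mul(4, 4)), Rational(1, 2))), Mul(-1, 1)), 2), 3) = Pow(Pow(Add(Mul(Rational(1, 14), Pow(Add(21, 16), Rational(1, 2))), -1), 2), 3) = Pow(Pow(Add(Mul(Rational(1, 14), Pow(37, Rational(1, 2))), -1), 2), 3) = Pow(Pow(Add(-1, Mul(Rational(1, 14), Pow(37, Rational(1, 2)))), 2), 3) = Pow(Add(-1, Mul(Rational(1, 14), Pow(37, Rational(1, 2)))), 6)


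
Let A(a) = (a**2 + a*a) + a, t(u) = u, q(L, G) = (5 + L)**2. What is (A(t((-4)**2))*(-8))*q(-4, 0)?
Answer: -4224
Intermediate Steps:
A(a) = a + 2*a**2 (A(a) = (a**2 + a**2) + a = 2*a**2 + a = a + 2*a**2)
(A(t((-4)**2))*(-8))*q(-4, 0) = (((-4)**2*(1 + 2*(-4)**2))*(-8))*(5 - 4)**2 = ((16*(1 + 2*16))*(-8))*1**2 = ((16*(1 + 32))*(-8))*1 = ((16*33)*(-8))*1 = (528*(-8))*1 = -4224*1 = -4224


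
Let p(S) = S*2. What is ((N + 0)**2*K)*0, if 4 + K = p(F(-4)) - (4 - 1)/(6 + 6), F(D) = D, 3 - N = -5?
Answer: 0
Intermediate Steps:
N = 8 (N = 3 - 1*(-5) = 3 + 5 = 8)
p(S) = 2*S
K = -49/4 (K = -4 + (2*(-4) - (4 - 1)/(6 + 6)) = -4 + (-8 - 3/12) = -4 + (-8 - 1*1/4) = -4 + (-8 - 1/4) = -4 - 33/4 = -49/4 ≈ -12.250)
((N + 0)**2*K)*0 = ((8 + 0)**2*(-49/4))*0 = (8**2*(-49/4))*0 = (64*(-49/4))*0 = -784*0 = 0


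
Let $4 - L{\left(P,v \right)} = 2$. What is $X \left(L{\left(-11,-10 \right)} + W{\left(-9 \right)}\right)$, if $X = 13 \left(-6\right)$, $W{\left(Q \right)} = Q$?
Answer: $546$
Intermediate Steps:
$L{\left(P,v \right)} = 2$ ($L{\left(P,v \right)} = 4 - 2 = 2$)
$X = -78$
$X \left(L{\left(-11,-10 \right)} + W{\left(-9 \right)}\right) = - 78 \left(2 - 9\right) = \left(-78\right) \left(-7\right) = 546$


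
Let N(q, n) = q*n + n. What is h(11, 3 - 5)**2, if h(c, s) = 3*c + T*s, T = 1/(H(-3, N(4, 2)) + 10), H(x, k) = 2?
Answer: 38809/36 ≈ 1078.0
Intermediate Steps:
N(q, n) = n + n*q (N(q, n) = n*q + n = n + n*q)
T = 1/12 (T = 1/(2 + 10) = 1/12 ≈ 0.083333)
h(c, s) = 3*c + s/12
h(11, 3 - 5)**2 = (3*11 + (3 - 5)/12)**2 = (33 + (1/12)*(-2))**2 = (33 - 1/6)**2 = (197/6)**2 = 38809/36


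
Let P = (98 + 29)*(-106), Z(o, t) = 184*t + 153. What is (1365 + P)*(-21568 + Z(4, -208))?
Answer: 722033639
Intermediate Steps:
Z(o, t) = 153 + 184*t
P = -13462 (P = 127*(-106) = -13462)
(1365 + P)*(-21568 + Z(4, -208)) = (1365 - 13462)*(-21568 + (153 + 184*(-208))) = -12097*(-21568 + (153 - 38272)) = -12097*(-21568 - 38119) = -12097*(-59687) = 722033639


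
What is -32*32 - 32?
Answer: -1056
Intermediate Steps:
-32*32 - 32 = -1024 - 32 = -1056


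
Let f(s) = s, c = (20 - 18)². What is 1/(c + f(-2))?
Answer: ½ ≈ 0.50000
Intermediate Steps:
c = 4 (c = 2² = 4)
1/(c + f(-2)) = 1/(4 - 2) = 1/2 = ½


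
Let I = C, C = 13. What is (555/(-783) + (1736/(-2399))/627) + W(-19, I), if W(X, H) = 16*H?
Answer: 27126606241/130863051 ≈ 207.29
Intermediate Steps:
I = 13
(555/(-783) + (1736/(-2399))/627) + W(-19, I) = (555/(-783) + (1736/(-2399))/627) + 16*13 = (555*(-1/783) + (1736*(-1/2399))*(1/627)) + 208 = (-185/261 - 1736/2399*1/627) + 208 = (-185/261 - 1736/1504173) + 208 = -92908367/130863051 + 208 = 27126606241/130863051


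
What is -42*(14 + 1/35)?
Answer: -2946/5 ≈ -589.20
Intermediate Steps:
-42*(14 + 1/35) = -42*491/35 = -2946/5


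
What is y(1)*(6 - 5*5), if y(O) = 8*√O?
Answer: -152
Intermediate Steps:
y(1)*(6 - 5*5) = (8*√1)*(6 - 5*5) = (8*1)*(6 - 25) = 8*(-19) = -152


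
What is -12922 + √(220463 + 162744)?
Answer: -12922 + 11*√3167 ≈ -12303.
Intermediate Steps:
-12922 + √(220463 + 162744) = -12922 + √383207 = -12922 + 11*√3167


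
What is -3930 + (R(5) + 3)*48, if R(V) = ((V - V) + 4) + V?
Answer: -3354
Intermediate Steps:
R(V) = 4 + V (R(V) = (0 + 4) + V = 4 + V)
-3930 + (R(5) + 3)*48 = -3930 + ((4 + 5) + 3)*48 = -3930 + (9 + 3)*48 = -3930 + 12*48 = -3930 + 576 = -3354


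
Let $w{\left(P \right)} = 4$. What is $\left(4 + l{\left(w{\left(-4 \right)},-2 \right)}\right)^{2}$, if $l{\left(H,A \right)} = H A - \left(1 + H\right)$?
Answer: $81$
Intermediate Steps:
$l{\left(H,A \right)} = -1 - H + A H$ ($l{\left(H,A \right)} = A H - \left(1 + H\right) = -1 - H + A H$)
$\left(4 + l{\left(w{\left(-4 \right)},-2 \right)}\right)^{2} = \left(4 - 13\right)^{2} = \left(-9\right)^{2} = 81$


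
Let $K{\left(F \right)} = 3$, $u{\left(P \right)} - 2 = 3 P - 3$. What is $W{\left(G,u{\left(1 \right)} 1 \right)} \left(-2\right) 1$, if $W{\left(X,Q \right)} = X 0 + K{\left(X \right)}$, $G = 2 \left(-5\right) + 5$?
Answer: $-6$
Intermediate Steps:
$u{\left(P \right)} = -1 + 3 P$ ($u{\left(P \right)} = 2 + \left(3 P - 3\right) = 2 + \left(-3 + 3 P\right) = -1 + 3 P$)
$G = -5$ ($G = -10 + 5 = -5$)
$W{\left(X,Q \right)} = 3$ ($W{\left(X,Q \right)} = X 0 + 3 = 0 + 3 = 3$)
$W{\left(G,u{\left(1 \right)} 1 \right)} \left(-2\right) 1 = 3 \left(-2\right) 1 = \left(-6\right) 1 = -6$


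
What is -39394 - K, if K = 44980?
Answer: -84374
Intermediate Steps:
-39394 - K = -39394 - 1*44980 = -39394 - 44980 = -84374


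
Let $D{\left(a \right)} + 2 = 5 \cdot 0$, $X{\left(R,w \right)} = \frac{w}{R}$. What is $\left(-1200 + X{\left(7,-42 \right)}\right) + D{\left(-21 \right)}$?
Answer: $-1208$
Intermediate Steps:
$D{\left(a \right)} = -2$ ($D{\left(a \right)} = -2 + 5 \cdot 0 = -2 + 0 = -2$)
$\left(-1200 + X{\left(7,-42 \right)}\right) + D{\left(-21 \right)} = \left(-1200 - \frac{42}{7}\right) - 2 = \left(-1200 - 6\right) - 2 = -1206 - 2 = -1208$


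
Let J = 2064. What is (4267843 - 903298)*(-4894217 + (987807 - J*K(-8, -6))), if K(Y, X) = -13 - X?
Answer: -13094681287290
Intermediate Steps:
(4267843 - 903298)*(-4894217 + (987807 - J*K(-8, -6))) = (4267843 - 903298)*(-4894217 + (987807 - 2064*(-13 - 1*(-6)))) = 3364545*(-4894217 + (987807 - 2064*(-13 + 6))) = 3364545*(-4894217 + (987807 - 2064*(-7))) = 3364545*(-4894217 + (987807 - 1*(-14448))) = 3364545*(-4894217 + (987807 + 14448)) = 3364545*(-4894217 + 1002255) = 3364545*(-3891962) = -13094681287290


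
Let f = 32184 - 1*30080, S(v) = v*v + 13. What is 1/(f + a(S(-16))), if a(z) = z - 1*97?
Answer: 1/2276 ≈ 0.00043937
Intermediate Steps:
S(v) = 13 + v² (S(v) = v² + 13 = 13 + v²)
f = 2104 (f = 32184 - 30080 = 2104)
a(z) = -97 + z (a(z) = z - 97 = -97 + z)
1/(f + a(S(-16))) = 1/(2104 + (-97 + (13 + (-16)²))) = 1/(2104 + (-97 + (13 + 256))) = 1/(2104 + (-97 + 269)) = 1/(2104 + 172) = 1/2276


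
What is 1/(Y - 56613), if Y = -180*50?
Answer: -1/65613 ≈ -1.5241e-5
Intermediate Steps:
Y = -9000
1/(Y - 56613) = 1/(-9000 - 56613) = 1/(-65613) = -1/65613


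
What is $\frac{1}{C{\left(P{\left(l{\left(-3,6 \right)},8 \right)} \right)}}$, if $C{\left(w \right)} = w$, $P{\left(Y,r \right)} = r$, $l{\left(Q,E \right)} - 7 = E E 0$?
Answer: $\frac{1}{8} \approx 0.125$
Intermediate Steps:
$l{\left(Q,E \right)} = 7$ ($l{\left(Q,E \right)} = 7 + E E 0 = 7 + E^{2} \cdot 0 = 7 + 0 = 7$)
$\frac{1}{C{\left(P{\left(l{\left(-3,6 \right)},8 \right)} \right)}} = \frac{1}{8}$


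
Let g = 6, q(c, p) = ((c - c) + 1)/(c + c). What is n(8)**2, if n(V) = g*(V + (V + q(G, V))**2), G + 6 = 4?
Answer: 10673289/64 ≈ 1.6677e+5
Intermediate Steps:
G = -2 (G = -6 + 4 = -2)
q(c, p) = 1/(2*c) (q(c, p) = (0 + 1)/((2*c)) = 1*(1/(2*c)) = 1/(2*c))
n(V) = 6*V + 6*(-1/4 + V)**2 (n(V) = 6*(V + (V + (1/2)/(-2))**2) = 6*(V + (V + (1/2)*(-1/2))**2) = 6*(V + (V - 1/4)**2) = 6*(V + (-1/4 + V)**2) = 6*V + 6*(-1/4 + V)**2)
n(8)**2 = (3/8 + 3*8 + 6*8**2)**2 = (3/8 + 24 + 6*64)**2 = (3/8 + 24 + 384)**2 = (3267/8)**2 = 10673289/64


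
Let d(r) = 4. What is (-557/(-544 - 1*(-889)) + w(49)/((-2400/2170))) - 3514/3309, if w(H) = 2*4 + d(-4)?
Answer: -20589143/1522140 ≈ -13.526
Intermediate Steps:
w(H) = 12 (w(H) = 2*4 + 4 = 8 + 4 = 12)
(-557/(-544 - 1*(-889)) + w(49)/((-2400/2170))) - 3514/3309 = (-557/(-544 - 1*(-889)) + 12/((-2400/2170))) - 3514/3309 = (-557/(-544 + 889) + 12/((-2400*1/2170))) - 3514*1/3309 = (-557/345 + 12/(-240/217)) - 3514/3309 = (-557*1/345 + 12*(-217/240)) - 3514/3309 = (-557/345 - 217/20) - 3514/3309 = -17201/1380 - 3514/3309 = -20589143/1522140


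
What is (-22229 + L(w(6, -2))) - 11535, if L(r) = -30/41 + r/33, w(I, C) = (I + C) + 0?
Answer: -45683518/1353 ≈ -33765.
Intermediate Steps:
w(I, C) = C + I (w(I, C) = (C + I) + 0 = C + I)
L(r) = -30/41 + r/33 (L(r) = -30*1/41 + r*(1/33) = -30/41 + r/33)
(-22229 + L(w(6, -2))) - 11535 = (-22229 + (-30/41 + (-2 + 6)/33)) - 11535 = (-22229 + (-30/41 + (1/33)*4)) - 11535 = (-22229 + (-30/41 + 4/33)) - 11535 = (-22229 - 826/1353) - 11535 = -30076663/1353 - 11535 = -45683518/1353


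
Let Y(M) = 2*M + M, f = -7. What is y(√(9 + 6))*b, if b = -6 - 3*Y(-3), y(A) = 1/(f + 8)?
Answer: 21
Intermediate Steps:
y(A) = 1 (y(A) = 1/(-7 + 8) = 1/1 = 1)
Y(M) = 3*M
b = 21 (b = -6 - 9*(-3) = -6 - 3*(-9) = -6 + 27 = 21)
y(√(9 + 6))*b = 1*21 = 21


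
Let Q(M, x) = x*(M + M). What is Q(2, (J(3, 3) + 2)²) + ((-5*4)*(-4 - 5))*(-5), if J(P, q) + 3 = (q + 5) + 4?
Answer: -416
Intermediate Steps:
J(P, q) = 6 + q (J(P, q) = -3 + ((q + 5) + 4) = -3 + ((5 + q) + 4) = -3 + (9 + q) = 6 + q)
Q(M, x) = 2*M*x (Q(M, x) = x*(2*M) = 2*M*x)
Q(2, (J(3, 3) + 2)²) + ((-5*4)*(-4 - 5))*(-5) = 2*2*((6 + 3) + 2)² + ((-5*4)*(-4 - 5))*(-5) = 2*2*(9 + 2)² - 20*(-9)*(-5) = 2*2*11² + 180*(-5) = 2*2*121 - 900 = 484 - 900 = -416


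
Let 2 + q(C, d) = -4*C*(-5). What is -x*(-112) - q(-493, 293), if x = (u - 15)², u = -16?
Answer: 117494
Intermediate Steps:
x = 961 (x = (-16 - 15)² = (-31)² = 961)
q(C, d) = -2 + 20*C (q(C, d) = -2 - 4*C*(-5) = -2 + 20*C)
-x*(-112) - q(-493, 293) = -1*961*(-112) - (-2 + 20*(-493)) = -961*(-112) - (-2 - 9860) = 107632 - 1*(-9862) = 107632 + 9862 = 117494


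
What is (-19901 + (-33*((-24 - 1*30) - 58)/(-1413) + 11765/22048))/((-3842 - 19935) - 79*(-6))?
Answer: 15898900433/18614809248 ≈ 0.85410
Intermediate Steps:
(-19901 + (-33*((-24 - 1*30) - 58)/(-1413) + 11765/22048))/((-3842 - 19935) - 79*(-6)) = (-19901 + (-33*((-24 - 30) - 58)*(-1/1413) + 11765*(1/22048)))/(-23777 + 474) = (-19901 + (-33*(-54 - 58)*(-1/1413) + 905/1696))/(-23303) = (-19901 + (-33*(-112)*(-1/1413) + 905/1696))*(-1/23303) = (-19901 + (3696*(-1/1413) + 905/1696))*(-1/23303) = (-19901 + (-1232/471 + 905/1696))*(-1/23303) = (-19901 - 1663217/798816)*(-1/23303) = -15898900433/798816*(-1/23303) = 15898900433/18614809248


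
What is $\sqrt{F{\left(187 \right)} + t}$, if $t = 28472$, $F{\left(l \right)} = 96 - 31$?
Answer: $\sqrt{28537} \approx 168.93$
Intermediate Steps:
$F{\left(l \right)} = 65$
$\sqrt{F{\left(187 \right)} + t} = \sqrt{65 + 28472} = \sqrt{28537}$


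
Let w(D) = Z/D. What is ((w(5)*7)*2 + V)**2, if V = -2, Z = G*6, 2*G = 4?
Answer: 24964/25 ≈ 998.56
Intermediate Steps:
G = 2 (G = (1/2)*4 = 2)
Z = 12 (Z = 2*6 = 12)
w(D) = 12/D
((w(5)*7)*2 + V)**2 = (((12/5)*7)*2 - 2)**2 = ((84/5)*2 - 2)**2 = (168/5 - 2)**2 = (158/5)**2 = 24964/25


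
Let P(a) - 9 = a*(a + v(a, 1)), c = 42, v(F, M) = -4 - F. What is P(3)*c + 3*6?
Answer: -108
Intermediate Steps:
P(a) = 9 - 4*a (P(a) = 9 + a*(a + (-4 - a)) = 9 + a*(-4) = 9 - 4*a)
P(3)*c + 3*6 = (9 - 4*3)*42 + 3*6 = (9 - 12)*42 + 18 = -3*42 + 18 = -126 + 18 = -108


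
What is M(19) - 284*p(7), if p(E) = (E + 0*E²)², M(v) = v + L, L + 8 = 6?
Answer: -13899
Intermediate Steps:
L = -2 (L = -8 + 6 = -2)
M(v) = -2 + v (M(v) = v - 2 = -2 + v)
p(E) = E² (p(E) = (E + 0)² = E²)
M(19) - 284*p(7) = (-2 + 19) - 284*7² = 17 - 284*49 = 17 - 13916 = -13899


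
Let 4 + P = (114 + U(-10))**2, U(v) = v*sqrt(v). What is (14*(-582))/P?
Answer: -3053463/6118502 - 580545*I*sqrt(10)/6118502 ≈ -0.49905 - 0.30005*I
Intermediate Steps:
U(v) = v**(3/2)
P = -4 + (114 - 10*I*sqrt(10))**2 (P = -4 + (114 + (-10)**(3/2))**2 = -4 + (114 - 10*I*sqrt(10))**2 ≈ 11992.0 - 7210.0*I)
(14*(-582))/P = (14*(-582))/(11992 - 2280*I*sqrt(10)) = -8148/(11992 - 2280*I*sqrt(10))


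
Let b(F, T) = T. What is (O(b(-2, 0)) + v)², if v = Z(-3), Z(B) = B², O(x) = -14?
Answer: 25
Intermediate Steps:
v = 9 (v = (-3)² = 9)
(O(b(-2, 0)) + v)² = (-14 + 9)² = (-5)² = 25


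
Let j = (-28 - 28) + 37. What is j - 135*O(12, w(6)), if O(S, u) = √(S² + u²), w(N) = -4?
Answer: -19 - 540*√10 ≈ -1726.6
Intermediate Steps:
j = -19 (j = -56 + 37 = -19)
j - 135*O(12, w(6)) = -19 - 135*√(12² + (-4)²) = -19 - 135*√(144 + 16) = -19 - 540*√10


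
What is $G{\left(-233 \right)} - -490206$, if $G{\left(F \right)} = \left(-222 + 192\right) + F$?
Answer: $489943$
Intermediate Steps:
$G{\left(F \right)} = -30 + F$
$G{\left(-233 \right)} - -490206 = \left(-30 - 233\right) - -490206 = -263 + 490206 = 489943$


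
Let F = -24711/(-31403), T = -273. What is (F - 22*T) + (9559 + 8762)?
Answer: 763965492/31403 ≈ 24328.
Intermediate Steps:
F = 24711/31403 (F = -24711*(-1/31403) = 24711/31403 ≈ 0.78690)
(F - 22*T) + (9559 + 8762) = (24711/31403 - 22*(-273)) + (9559 + 8762) = (24711/31403 + 6006) + 18321 = 188631129/31403 + 18321 = 763965492/31403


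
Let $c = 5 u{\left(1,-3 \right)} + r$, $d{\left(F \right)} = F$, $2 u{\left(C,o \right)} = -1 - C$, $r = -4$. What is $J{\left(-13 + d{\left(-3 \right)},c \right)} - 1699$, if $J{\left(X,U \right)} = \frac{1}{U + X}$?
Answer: $- \frac{42476}{25} \approx -1699.0$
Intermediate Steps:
$u{\left(C,o \right)} = - \frac{1}{2} - \frac{C}{2}$ ($u{\left(C,o \right)} = \frac{-1 - C}{2} = - \frac{1}{2} - \frac{C}{2}$)
$c = -9$ ($c = 5 \left(- \frac{1}{2} - \frac{1}{2}\right) - 4 = 5 \left(-1\right) - 4 = -5 - 4 = -9$)
$J{\left(-13 + d{\left(-3 \right)},c \right)} - 1699 = \frac{1}{-9 - 16} - 1699 = \frac{1}{-25} - 1699 = - \frac{1}{25} - 1699 = - \frac{42476}{25}$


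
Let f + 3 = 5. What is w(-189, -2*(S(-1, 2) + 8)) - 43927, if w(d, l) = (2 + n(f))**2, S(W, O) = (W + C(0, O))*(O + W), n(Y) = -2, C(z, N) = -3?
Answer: -43927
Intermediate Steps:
f = 2 (f = -3 + 5 = 2)
S(W, O) = (-3 + W)*(O + W) (S(W, O) = (W - 3)*(O + W) = (-3 + W)*(O + W))
w(d, l) = 0 (w(d, l) = (2 - 2)**2 = 0**2 = 0)
w(-189, -2*(S(-1, 2) + 8)) - 43927 = 0 - 43927 = -43927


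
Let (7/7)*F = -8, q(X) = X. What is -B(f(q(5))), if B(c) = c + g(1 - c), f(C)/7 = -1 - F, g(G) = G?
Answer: -1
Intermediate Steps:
F = -8
f(C) = 49 (f(C) = 7*(-1 - 1*(-8)) = 7*(-1 + 8) = 7*7 = 49)
B(c) = 1 (B(c) = c + (1 - c) = 1)
-B(f(q(5))) = -1*1 = -1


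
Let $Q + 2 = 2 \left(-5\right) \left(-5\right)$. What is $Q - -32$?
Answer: $80$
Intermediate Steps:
$Q = 48$ ($Q = -2 + 2 \left(-5\right) \left(-5\right) = -2 - -50 = -2 + 50 = 48$)
$Q - -32 = 48 - -32 = 48 + 32 = 80$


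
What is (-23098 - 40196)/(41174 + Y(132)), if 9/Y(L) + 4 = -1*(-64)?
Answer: -1265880/823483 ≈ -1.5372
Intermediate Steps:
Y(L) = 3/20 (Y(L) = 9/(-4 - 1*(-64)) = 9/(-4 + 64) = 9/60 = 9*(1/60) = 3/20)
(-23098 - 40196)/(41174 + Y(132)) = (-23098 - 40196)/(41174 + 3/20) = -63294/823483/20 = -63294*20/823483 = -1265880/823483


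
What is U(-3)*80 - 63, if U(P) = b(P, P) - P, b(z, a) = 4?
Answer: 497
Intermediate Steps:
U(P) = 4 - P
U(-3)*80 - 63 = (4 - 1*(-3))*80 - 63 = (4 + 3)*80 - 63 = 7*80 - 63 = 560 - 63 = 497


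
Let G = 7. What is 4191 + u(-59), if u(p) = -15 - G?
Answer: 4169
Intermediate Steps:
u(p) = -22 (u(p) = -15 - 1*7 = -15 - 7 = -22)
4191 + u(-59) = 4191 - 22 = 4169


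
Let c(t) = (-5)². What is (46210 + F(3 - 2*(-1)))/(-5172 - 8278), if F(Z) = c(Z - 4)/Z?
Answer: -9243/2690 ≈ -3.4361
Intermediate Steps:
c(t) = 25
F(Z) = 25/Z
(46210 + F(3 - 2*(-1)))/(-5172 - 8278) = (46210 + 25/(3 - 2*(-1)))/(-5172 - 8278) = (46210 + 25/(3 + 2))/(-13450) = (46210 + 25/5)*(-1/13450) = (46210 + 25*(⅕))*(-1/13450) = (46210 + 5)*(-1/13450) = 46215*(-1/13450) = -9243/2690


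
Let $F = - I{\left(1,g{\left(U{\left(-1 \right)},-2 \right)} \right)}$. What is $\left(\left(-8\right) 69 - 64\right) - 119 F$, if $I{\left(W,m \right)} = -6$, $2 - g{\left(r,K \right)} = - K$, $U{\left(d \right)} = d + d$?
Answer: $-1330$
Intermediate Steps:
$U{\left(d \right)} = 2 d$
$g{\left(r,K \right)} = 2 + K$ ($g{\left(r,K \right)} = 2 - - K = 2 + K$)
$F = 6$ ($F = \left(-1\right) \left(-6\right) = 6$)
$\left(\left(-8\right) 69 - 64\right) - 119 F = \left(\left(-8\right) 69 - 64\right) - 714 = \left(-552 - 64\right) - 714 = -616 - 714 = -1330$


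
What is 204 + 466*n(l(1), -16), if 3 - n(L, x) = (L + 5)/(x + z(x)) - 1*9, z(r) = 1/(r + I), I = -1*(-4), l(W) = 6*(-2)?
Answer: 1079484/193 ≈ 5593.2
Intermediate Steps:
l(W) = -12
I = 4
z(r) = 1/(4 + r) (z(r) = 1/(r + 4) = 1/(4 + r))
n(L, x) = 12 - (5 + L)/(x + 1/(4 + x)) (n(L, x) = 3 - ((L + 5)/(x + 1/(4 + x)) - 1*9) = 3 - ((5 + L)/(x + 1/(4 + x)) - 9) = 3 - (-9 + (5 + L)/(x + 1/(4 + x))) = 3 + (9 - (5 + L)/(x + 1/(4 + x))) = 12 - (5 + L)/(x + 1/(4 + x)))
204 + 466*n(l(1), -16) = 204 + 466*((12 - (4 - 16)*(5 - 12 - 12*(-16)))/(1 - 16*(4 - 16))) = 204 + 466*((12 - 1*(-12)*(5 - 12 + 192))/(1 - 16*(-12))) = 204 + 466*((12 - 1*(-12)*185)/(1 + 192)) = 204 + 466*((12 + 2220)/193) = 204 + 466*((1/193)*2232) = 204 + 466*(2232/193) = 204 + 1040112/193 = 1079484/193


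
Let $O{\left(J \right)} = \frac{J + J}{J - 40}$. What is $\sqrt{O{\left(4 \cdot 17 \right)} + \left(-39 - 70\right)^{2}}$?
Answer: $\frac{\sqrt{582407}}{7} \approx 109.02$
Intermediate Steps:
$O{\left(J \right)} = \frac{2 J}{-40 + J}$
$\sqrt{O{\left(4 \cdot 17 \right)} + \left(-39 - 70\right)^{2}} = \sqrt{\frac{2 \cdot 4 \cdot 17}{-40 + 4 \cdot 17} + \left(-39 - 70\right)^{2}} = \sqrt{2 \cdot 68 \frac{1}{-40 + 68} + \left(-109\right)^{2}} = \sqrt{2 \cdot 68 \cdot \frac{1}{28} + 11881} = \sqrt{\frac{34}{7} + 11881} = \sqrt{\frac{83201}{7}} = \frac{\sqrt{582407}}{7}$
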